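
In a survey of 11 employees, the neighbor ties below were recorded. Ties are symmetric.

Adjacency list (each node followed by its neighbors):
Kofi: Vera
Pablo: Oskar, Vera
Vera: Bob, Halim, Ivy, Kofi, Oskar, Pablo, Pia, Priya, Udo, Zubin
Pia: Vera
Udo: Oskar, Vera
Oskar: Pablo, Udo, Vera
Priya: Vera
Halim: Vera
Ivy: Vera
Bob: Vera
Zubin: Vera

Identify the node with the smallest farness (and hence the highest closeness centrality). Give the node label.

Vera

Farness (sum of distances to all others) for each node — Bob:19, Halim:19, Ivy:19, Kofi:19, Oskar:17, Pablo:18, Pia:19, Priya:19, Udo:18, Vera:10, Zubin:19.
The smallest farness is 10, for Vera, so Vera has the highest closeness.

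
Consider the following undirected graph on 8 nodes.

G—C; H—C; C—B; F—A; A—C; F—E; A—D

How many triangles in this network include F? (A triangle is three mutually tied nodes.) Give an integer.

F's neighbors are A and E, but none of them are tied to each other, so no triangle contains F.

0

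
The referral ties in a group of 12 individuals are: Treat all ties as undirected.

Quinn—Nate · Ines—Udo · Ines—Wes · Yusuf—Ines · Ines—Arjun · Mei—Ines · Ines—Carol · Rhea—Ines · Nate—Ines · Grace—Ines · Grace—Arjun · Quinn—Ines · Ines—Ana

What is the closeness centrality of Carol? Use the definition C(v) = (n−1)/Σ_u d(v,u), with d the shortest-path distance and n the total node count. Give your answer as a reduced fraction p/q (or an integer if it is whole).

Distances from Carol: Ana:2, Arjun:2, Grace:2, Ines:1, Mei:2, Nate:2, Quinn:2, Rhea:2, Udo:2, Wes:2, Yusuf:2. Sum = 21.
n = 12, so closeness = 11/21.

11/21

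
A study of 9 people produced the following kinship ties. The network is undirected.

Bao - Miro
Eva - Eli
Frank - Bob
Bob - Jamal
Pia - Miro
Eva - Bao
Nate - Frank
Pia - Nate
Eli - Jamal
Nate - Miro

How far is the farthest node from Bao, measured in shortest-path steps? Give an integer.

Distances from Bao: Bob:4, Eli:2, Eva:1, Frank:3, Jamal:3, Miro:1, Nate:2, Pia:2.
The largest is 4 (to Bob), so the eccentricity of Bao is 4.

4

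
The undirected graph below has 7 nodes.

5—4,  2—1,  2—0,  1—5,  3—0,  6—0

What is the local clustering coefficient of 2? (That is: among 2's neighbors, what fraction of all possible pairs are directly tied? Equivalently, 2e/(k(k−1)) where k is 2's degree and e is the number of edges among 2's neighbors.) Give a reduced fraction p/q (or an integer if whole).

2's neighbors: 0 and 1 (k = 2).
Possible neighbor pairs: C(2,2) = 1. Edges among them: none → e = 0.
Clustering(2) = 0/1.

0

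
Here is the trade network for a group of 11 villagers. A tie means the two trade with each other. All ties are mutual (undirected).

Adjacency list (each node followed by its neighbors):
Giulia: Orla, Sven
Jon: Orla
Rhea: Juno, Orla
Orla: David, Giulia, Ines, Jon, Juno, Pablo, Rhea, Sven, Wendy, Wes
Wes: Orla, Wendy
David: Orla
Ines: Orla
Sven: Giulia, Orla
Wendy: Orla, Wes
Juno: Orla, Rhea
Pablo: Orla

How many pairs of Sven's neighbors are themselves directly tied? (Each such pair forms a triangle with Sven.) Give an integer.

Sven's neighbors: Giulia and Orla.
Neighbor pairs that are themselves tied: Sven–Giulia–Orla. Each forms one triangle with Sven, for 1 in total.

1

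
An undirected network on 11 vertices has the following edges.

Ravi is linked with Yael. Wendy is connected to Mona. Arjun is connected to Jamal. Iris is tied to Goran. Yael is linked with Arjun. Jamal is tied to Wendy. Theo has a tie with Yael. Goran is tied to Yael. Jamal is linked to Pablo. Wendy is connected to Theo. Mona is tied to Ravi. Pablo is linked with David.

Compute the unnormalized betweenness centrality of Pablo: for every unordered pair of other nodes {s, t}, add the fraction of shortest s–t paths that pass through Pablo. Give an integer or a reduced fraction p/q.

9

Pairs whose geodesics pass through Pablo — Jamal–David: 1; Ravi–David: 2/2; Arjun–David: 1; Wendy–David: 1; Iris–David: 1; Yael–David: 1; Goran–David: 1; David–Theo: 1; David–Mona: 1.
All other pairs contribute 0.
Summing the contributions gives betweenness(Pablo) = 9.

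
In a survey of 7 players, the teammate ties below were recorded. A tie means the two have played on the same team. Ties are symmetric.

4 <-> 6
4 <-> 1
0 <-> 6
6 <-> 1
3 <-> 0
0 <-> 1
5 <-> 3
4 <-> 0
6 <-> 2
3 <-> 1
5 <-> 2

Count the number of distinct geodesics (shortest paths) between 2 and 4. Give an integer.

1

The shortest distance is 2, and the only length-2 path is 2–6–4. So there is exactly 1 shortest path.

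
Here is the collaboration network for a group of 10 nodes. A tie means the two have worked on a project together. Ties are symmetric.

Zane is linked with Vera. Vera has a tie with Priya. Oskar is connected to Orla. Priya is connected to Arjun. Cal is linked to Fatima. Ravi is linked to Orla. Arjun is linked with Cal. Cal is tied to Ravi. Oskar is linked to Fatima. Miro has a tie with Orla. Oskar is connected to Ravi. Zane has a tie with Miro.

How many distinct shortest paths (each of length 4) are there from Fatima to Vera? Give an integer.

The shortest distance is 4, and the only length-4 path is Fatima–Cal–Arjun–Priya–Vera. So there is exactly 1 shortest path.

1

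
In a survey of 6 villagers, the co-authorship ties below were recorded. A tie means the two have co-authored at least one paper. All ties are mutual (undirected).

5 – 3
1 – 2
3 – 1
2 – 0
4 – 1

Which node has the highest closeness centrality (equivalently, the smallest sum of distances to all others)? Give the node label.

Farness (sum of distances to all others) for each node — 0:13, 1:7, 2:9, 3:9, 4:11, 5:13.
The smallest farness is 7, for 1, so 1 has the highest closeness.

1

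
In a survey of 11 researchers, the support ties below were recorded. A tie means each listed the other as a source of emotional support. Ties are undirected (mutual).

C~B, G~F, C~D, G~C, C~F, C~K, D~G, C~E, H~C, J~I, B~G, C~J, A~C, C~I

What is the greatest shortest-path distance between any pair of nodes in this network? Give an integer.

Eccentricity of each node (its greatest distance to any other): A:2, B:2, C:1, D:2, E:2, F:2, G:2, H:2, I:2, J:2, K:2.
The maximum eccentricity is 2, realized for instance by the pair E–H via E – C – H. So the diameter is 2.

2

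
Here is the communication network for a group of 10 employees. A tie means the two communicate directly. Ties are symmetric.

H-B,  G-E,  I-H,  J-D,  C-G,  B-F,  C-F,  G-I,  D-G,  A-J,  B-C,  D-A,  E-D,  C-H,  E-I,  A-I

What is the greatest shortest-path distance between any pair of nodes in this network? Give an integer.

Eccentricity of each node (its greatest distance to any other): A:4, B:4, C:3, D:3, E:3, F:4, G:2, H:3, I:3, J:4.
The maximum eccentricity is 4, realized for instance by the pair A–F via A – D – G – C – F. So the diameter is 4.

4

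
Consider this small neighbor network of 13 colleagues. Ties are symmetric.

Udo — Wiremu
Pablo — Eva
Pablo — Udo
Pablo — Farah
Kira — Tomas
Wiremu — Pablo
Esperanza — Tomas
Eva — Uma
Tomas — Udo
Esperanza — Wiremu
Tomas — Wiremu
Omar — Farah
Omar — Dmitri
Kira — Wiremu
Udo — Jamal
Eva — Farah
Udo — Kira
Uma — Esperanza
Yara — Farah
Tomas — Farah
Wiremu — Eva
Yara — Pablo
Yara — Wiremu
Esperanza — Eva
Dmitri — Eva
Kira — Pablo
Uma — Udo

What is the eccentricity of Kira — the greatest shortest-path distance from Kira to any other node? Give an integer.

3

Distances from Kira: Dmitri:3, Esperanza:2, Eva:2, Farah:2, Jamal:2, Omar:3, Pablo:1, Tomas:1, Udo:1, Uma:2, Wiremu:1, Yara:2.
The largest is 3 (to Dmitri and Omar), so the eccentricity of Kira is 3.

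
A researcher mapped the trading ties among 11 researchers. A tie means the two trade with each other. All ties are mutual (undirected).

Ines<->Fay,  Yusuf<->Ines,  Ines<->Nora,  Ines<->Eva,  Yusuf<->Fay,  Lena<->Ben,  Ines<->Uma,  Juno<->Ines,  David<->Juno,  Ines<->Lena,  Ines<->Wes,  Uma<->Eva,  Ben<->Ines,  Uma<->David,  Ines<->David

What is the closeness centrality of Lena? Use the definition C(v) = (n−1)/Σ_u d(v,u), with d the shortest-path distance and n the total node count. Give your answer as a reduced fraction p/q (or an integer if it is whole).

5/9

Distances from Lena: Ben:1, David:2, Eva:2, Fay:2, Ines:1, Juno:2, Nora:2, Uma:2, Wes:2, Yusuf:2. Sum = 18.
n = 11, so closeness = 10/18 = 5/9.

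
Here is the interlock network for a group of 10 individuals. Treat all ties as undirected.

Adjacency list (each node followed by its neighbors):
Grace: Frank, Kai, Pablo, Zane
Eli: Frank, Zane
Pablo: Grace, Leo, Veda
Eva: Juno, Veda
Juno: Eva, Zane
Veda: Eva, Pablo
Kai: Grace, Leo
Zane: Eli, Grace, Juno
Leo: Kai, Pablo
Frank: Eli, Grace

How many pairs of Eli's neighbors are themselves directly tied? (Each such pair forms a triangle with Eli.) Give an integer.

Eli's neighbors are Frank and Zane, but none of them are tied to each other, so no triangle contains Eli.

0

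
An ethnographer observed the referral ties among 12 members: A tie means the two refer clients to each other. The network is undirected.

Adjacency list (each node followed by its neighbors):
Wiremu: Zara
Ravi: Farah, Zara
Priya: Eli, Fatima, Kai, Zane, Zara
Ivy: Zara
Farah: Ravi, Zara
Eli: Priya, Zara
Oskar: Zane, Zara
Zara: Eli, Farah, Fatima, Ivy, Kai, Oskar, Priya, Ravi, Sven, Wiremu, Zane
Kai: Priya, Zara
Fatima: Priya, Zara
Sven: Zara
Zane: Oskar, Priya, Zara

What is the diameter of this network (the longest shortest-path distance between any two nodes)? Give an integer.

2

Eccentricity of each node (its greatest distance to any other): Eli:2, Farah:2, Fatima:2, Ivy:2, Kai:2, Oskar:2, Priya:2, Ravi:2, Sven:2, Wiremu:2, Zane:2, Zara:1.
The maximum eccentricity is 2, realized for instance by the pair Eli–Wiremu via Eli – Zara – Wiremu. So the diameter is 2.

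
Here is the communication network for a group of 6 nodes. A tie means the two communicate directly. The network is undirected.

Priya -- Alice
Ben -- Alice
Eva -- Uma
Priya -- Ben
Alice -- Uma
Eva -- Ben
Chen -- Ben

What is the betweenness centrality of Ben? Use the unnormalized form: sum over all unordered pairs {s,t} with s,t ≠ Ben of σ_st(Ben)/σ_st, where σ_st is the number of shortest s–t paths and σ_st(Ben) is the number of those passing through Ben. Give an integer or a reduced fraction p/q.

11/2

Pairs whose geodesics pass through Ben — Eva–Priya: 1; Eva–Alice: 1/2; Eva–Chen: 1; Priya–Chen: 1; Uma–Chen: 2/2; Alice–Chen: 1.
All other pairs contribute 0.
Summing the contributions gives betweenness(Ben) = 11/2.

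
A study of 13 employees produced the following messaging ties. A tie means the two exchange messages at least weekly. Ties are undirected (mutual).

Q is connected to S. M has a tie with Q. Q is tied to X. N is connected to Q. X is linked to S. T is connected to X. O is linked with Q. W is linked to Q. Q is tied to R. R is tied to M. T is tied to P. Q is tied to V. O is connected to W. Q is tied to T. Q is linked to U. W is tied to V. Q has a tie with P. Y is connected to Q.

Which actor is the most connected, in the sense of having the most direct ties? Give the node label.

Degrees — M:2, N:1, O:2, P:2, Q:12, R:2, S:2, T:3, U:1, V:2, W:3, X:3, Y:1.
The maximum is 12, attained only by Q.

Q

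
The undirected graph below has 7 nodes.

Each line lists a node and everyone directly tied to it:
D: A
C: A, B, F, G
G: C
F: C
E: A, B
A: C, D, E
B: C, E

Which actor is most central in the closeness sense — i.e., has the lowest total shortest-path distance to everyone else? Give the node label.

Farness (sum of distances to all others) for each node — A:9, B:11, C:8, D:14, E:12, F:13, G:13.
The smallest farness is 8, for C, so C has the highest closeness.

C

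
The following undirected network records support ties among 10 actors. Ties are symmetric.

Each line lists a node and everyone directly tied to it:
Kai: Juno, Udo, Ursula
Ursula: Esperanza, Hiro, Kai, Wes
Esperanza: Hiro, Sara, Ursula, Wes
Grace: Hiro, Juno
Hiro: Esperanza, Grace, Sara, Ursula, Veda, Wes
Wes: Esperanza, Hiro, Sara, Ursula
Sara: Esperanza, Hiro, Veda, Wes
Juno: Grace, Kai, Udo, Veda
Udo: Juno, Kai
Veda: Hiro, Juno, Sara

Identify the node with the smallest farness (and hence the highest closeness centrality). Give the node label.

Hiro

Farness (sum of distances to all others) for each node — Esperanza:16, Grace:16, Hiro:13, Juno:16, Kai:16, Sara:16, Udo:20, Ursula:14, Veda:15, Wes:16.
The smallest farness is 13, for Hiro, so Hiro has the highest closeness.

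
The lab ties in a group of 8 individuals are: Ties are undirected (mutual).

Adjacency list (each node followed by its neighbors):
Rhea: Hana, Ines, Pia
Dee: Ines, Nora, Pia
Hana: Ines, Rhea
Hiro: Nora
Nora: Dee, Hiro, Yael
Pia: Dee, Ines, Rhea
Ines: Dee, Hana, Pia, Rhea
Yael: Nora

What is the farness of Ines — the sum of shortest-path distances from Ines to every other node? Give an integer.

Distances from Ines: Dee:1, Hana:1, Hiro:3, Nora:2, Pia:1, Rhea:1, Yael:3.
Sum = 1 + 1 + 3 + 2 + 1 + 1 + 3 = 12.

12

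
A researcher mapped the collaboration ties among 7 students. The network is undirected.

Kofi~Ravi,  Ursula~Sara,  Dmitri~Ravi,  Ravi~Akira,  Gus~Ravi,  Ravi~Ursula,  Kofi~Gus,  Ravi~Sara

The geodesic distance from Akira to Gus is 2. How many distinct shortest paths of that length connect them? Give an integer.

1

The shortest distance is 2, and the only length-2 path is Akira–Ravi–Gus. So there is exactly 1 shortest path.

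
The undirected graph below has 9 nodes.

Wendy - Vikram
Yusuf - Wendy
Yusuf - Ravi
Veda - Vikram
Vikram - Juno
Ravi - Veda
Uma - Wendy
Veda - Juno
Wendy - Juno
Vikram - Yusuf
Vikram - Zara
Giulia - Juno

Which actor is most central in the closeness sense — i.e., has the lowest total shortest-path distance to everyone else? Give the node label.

Farness (sum of distances to all others) for each node — Giulia:19, Juno:12, Ravi:17, Uma:19, Veda:14, Vikram:11, Wendy:12, Yusuf:14, Zara:18.
The smallest farness is 11, for Vikram, so Vikram has the highest closeness.

Vikram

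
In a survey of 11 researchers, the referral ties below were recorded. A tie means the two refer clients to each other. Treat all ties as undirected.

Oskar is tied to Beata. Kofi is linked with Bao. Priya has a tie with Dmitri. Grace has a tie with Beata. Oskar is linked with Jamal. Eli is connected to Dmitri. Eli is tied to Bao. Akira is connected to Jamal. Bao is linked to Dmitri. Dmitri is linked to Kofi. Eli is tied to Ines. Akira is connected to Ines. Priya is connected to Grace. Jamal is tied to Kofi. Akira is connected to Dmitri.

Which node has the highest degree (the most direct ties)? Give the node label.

Degrees — Akira:3, Bao:3, Beata:2, Dmitri:5, Eli:3, Grace:2, Ines:2, Jamal:3, Kofi:3, Oskar:2, Priya:2.
The maximum is 5, attained only by Dmitri.

Dmitri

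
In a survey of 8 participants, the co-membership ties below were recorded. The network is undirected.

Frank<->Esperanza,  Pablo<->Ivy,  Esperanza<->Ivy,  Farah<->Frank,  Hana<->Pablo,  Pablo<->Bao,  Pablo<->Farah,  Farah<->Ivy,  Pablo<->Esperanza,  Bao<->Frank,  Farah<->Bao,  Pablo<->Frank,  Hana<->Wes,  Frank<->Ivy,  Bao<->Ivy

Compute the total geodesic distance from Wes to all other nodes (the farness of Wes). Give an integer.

Distances from Wes: Bao:3, Esperanza:3, Farah:3, Frank:3, Hana:1, Ivy:3, Pablo:2.
Sum = 3 + 3 + 3 + 3 + 1 + 3 + 2 = 18.

18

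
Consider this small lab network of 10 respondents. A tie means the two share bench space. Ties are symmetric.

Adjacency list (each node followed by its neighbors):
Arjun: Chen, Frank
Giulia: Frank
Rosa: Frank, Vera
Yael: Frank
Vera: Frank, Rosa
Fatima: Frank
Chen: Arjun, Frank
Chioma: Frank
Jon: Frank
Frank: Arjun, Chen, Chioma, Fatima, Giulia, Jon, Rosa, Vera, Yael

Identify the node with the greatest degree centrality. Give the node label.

Degrees — Arjun:2, Chen:2, Chioma:1, Fatima:1, Frank:9, Giulia:1, Jon:1, Rosa:2, Vera:2, Yael:1.
The maximum is 9, attained only by Frank.

Frank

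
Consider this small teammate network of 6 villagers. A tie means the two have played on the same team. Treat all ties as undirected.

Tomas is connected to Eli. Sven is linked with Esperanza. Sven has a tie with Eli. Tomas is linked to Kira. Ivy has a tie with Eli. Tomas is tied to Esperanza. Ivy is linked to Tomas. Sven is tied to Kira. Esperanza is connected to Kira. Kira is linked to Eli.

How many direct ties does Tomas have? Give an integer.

4

Tomas is directly tied to Eli, Esperanza, Ivy, and Kira. That is 4 neighbors, so the degree of Tomas is 4.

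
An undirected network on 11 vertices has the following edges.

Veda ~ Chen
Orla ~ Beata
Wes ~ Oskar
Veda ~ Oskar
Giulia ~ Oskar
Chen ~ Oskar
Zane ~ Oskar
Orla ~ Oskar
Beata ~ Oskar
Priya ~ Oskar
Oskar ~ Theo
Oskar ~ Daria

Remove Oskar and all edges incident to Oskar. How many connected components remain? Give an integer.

Without Oskar, the remaining ties split the others into: {Priya}; {Beata, Orla}; {Zane}; {Wes}; {Daria}; {Chen, Veda}; {Giulia}; {Theo}.
That's 8 separate components.

8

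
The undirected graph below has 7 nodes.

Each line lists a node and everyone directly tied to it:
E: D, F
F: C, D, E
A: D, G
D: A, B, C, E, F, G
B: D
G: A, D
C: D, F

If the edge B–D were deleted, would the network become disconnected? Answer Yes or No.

Without the B–D edge there is no alternate route between B and D, so the network disconnects. It is a bridge.

Yes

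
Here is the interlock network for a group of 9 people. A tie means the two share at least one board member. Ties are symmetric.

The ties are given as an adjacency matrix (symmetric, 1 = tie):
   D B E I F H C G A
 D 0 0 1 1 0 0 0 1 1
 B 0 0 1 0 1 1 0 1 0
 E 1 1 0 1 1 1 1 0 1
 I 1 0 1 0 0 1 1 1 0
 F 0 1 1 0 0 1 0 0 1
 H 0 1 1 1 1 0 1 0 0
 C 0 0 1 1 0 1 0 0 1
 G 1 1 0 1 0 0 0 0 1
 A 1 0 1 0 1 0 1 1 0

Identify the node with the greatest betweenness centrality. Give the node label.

Unnormalized betweenness of each node: A:29/12, B:5/4, C:7/12, D:1/2, E:53/12, F:2/3, G:17/12, H:5/3, I:25/12.
E has the largest value, 53/12, making it the main broker — the node through which the most shortest paths run.

E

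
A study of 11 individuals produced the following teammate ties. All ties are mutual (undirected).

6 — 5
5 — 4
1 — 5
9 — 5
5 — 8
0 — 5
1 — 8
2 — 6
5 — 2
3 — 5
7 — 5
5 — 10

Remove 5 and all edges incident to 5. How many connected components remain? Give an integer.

Without 5, the remaining ties split the others into: {4}; {1, 8}; {0}; {2, 6}; {7}; {9}; {10}; {3}.
That's 8 separate components.

8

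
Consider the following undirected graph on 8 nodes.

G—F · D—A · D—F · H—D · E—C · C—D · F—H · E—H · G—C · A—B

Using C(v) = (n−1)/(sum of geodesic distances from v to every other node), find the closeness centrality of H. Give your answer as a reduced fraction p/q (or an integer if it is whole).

Distances from H: A:2, B:3, C:2, D:1, E:1, F:1, G:2. Sum = 12.
n = 8, so closeness = 7/12.

7/12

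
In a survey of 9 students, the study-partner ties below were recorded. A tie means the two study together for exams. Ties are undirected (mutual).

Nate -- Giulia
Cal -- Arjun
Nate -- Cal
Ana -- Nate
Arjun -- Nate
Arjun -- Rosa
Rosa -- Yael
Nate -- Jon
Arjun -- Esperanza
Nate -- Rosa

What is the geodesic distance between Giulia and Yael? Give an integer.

3

One shortest route is Giulia – Nate – Rosa – Yael, which uses 3 edges, and at distance 2 from Giulia we only reach {Ana, Arjun, Cal, Jon, Rosa}, which does not include Yael. So d(Giulia,Yael) = 3.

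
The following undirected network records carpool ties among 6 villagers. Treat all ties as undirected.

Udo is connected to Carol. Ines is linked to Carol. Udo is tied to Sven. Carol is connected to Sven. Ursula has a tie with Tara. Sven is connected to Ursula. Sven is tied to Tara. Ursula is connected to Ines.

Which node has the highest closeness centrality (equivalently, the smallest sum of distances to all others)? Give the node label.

Farness (sum of distances to all others) for each node — Carol:7, Ines:8, Sven:6, Tara:8, Udo:8, Ursula:7.
The smallest farness is 6, for Sven, so Sven has the highest closeness.

Sven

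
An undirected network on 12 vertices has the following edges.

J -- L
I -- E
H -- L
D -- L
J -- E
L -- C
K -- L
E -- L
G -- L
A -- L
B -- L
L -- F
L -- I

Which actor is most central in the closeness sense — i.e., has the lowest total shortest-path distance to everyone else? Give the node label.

Farness (sum of distances to all others) for each node — A:21, B:21, C:21, D:21, E:19, F:21, G:21, H:21, I:20, J:20, K:21, L:11.
The smallest farness is 11, for L, so L has the highest closeness.

L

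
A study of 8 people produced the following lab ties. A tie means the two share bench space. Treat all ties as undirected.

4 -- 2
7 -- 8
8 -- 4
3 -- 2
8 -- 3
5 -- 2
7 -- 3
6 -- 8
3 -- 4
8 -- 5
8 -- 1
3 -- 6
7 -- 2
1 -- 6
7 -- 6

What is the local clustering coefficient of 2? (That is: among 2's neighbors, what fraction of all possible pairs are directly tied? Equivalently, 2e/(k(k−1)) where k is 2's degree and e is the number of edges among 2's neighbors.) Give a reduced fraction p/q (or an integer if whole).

2's neighbors: 3, 4, 5, and 7 (k = 4).
Possible neighbor pairs: C(4,2) = 6. Edges among them: 3–4, 3–7 → e = 2.
Clustering(2) = 2/6 = 1/3.

1/3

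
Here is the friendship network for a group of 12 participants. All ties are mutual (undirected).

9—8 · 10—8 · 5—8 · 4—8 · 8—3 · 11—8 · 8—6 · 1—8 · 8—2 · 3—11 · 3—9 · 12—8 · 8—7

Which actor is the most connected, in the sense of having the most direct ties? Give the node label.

Degrees — 1:1, 2:1, 3:3, 4:1, 5:1, 6:1, 7:1, 8:11, 9:2, 10:1, 11:2, 12:1.
The maximum is 11, attained only by 8.

8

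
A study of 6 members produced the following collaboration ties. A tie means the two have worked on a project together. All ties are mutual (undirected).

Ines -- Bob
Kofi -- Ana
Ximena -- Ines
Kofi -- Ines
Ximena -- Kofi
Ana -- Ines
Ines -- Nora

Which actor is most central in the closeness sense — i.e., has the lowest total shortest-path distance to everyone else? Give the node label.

Farness (sum of distances to all others) for each node — Ana:8, Bob:9, Ines:5, Kofi:7, Nora:9, Ximena:8.
The smallest farness is 5, for Ines, so Ines has the highest closeness.

Ines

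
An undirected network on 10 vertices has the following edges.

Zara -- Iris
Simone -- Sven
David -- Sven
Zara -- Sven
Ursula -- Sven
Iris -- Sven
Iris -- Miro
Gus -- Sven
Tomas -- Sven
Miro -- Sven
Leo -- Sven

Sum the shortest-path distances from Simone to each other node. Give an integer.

Distances from Simone: David:2, Gus:2, Iris:2, Leo:2, Miro:2, Sven:1, Tomas:2, Ursula:2, Zara:2.
Sum = 2 + 2 + 2 + 2 + 2 + 1 + 2 + 2 + 2 = 17.

17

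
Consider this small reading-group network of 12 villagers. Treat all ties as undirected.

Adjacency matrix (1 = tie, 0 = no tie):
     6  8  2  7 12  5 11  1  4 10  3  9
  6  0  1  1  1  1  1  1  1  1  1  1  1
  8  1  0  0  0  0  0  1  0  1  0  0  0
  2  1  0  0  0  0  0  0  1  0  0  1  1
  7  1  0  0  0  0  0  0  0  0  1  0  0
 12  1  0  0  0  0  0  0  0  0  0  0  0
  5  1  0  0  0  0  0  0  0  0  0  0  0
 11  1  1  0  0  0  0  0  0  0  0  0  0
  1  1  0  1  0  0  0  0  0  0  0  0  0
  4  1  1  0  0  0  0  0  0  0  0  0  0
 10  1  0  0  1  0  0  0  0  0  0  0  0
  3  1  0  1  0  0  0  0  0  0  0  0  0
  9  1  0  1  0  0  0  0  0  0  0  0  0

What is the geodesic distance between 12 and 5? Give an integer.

One shortest route is 12 – 6 – 5, which uses 2 edges, and 12 and 5 are not directly tied, so nothing shorter exists. So d(12,5) = 2.

2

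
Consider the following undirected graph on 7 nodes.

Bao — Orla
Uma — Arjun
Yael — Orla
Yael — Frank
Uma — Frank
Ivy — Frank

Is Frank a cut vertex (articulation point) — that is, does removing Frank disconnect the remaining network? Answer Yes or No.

Removing Frank leaves {Ivy} with no path to {Bao, Orla, and Yael}, so the network splits into 3 components. Frank is a cut vertex.

Yes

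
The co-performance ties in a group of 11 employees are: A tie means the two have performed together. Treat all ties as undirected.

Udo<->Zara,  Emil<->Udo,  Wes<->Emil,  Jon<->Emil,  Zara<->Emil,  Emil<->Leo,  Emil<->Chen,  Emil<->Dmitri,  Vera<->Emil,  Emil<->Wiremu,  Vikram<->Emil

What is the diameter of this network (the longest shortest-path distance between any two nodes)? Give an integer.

2

Eccentricity of each node (its greatest distance to any other): Chen:2, Dmitri:2, Emil:1, Jon:2, Leo:2, Udo:2, Vera:2, Vikram:2, Wes:2, Wiremu:2, Zara:2.
The maximum eccentricity is 2, realized for instance by the pair Vikram–Udo via Vikram – Emil – Udo. So the diameter is 2.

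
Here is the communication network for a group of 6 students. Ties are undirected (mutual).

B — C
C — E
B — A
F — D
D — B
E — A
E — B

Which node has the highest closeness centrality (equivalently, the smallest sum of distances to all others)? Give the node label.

Farness (sum of distances to all others) for each node — A:9, B:6, C:9, D:8, E:8, F:12.
The smallest farness is 6, for B, so B has the highest closeness.

B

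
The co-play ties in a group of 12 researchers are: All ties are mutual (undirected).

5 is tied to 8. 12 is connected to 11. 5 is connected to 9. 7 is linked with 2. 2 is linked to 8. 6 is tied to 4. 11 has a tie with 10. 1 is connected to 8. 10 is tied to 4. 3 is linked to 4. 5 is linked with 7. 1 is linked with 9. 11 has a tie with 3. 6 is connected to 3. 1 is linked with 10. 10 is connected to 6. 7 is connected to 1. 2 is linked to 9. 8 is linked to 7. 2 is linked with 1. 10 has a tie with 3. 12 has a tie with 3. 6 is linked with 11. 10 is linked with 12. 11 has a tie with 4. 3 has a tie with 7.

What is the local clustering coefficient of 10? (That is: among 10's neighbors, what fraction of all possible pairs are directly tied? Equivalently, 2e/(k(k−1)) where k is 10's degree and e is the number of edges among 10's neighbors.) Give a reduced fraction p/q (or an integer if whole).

8/15

10's neighbors: 1, 3, 4, 6, 11, and 12 (k = 6).
Possible neighbor pairs: C(6,2) = 15. Edges among them: 3–4, 3–6, 3–11, 3–12, 4–6, 4–11, 6–11, 11–12 → e = 8.
Clustering(10) = 8/15.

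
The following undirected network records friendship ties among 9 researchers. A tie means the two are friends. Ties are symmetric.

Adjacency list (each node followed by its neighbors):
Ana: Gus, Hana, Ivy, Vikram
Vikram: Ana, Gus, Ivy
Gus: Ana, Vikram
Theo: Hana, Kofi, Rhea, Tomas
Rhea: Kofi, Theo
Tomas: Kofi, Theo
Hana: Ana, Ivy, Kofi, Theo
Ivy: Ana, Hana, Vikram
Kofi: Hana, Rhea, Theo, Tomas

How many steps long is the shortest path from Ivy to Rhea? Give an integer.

3

One shortest route is Ivy – Hana – Theo – Rhea, which uses 3 edges, and at distance 2 from Ivy we only reach {Gus, Kofi, Theo}, which does not include Rhea. So d(Ivy,Rhea) = 3.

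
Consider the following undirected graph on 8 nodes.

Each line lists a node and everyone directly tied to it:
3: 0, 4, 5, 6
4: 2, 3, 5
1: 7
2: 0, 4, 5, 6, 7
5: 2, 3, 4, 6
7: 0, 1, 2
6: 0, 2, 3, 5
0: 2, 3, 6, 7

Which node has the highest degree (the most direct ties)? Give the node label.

Degrees — 0:4, 1:1, 2:5, 3:4, 4:3, 5:4, 6:4, 7:3.
The maximum is 5, attained only by 2.

2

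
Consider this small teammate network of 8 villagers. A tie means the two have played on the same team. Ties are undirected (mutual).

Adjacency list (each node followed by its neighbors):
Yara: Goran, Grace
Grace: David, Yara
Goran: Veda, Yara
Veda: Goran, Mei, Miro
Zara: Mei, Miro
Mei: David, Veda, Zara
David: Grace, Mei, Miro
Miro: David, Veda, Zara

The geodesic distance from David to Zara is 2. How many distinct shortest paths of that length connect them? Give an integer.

The shortest distance is 2. The length-2 paths are: David–Mei–Zara; David–Miro–Zara.
That gives 2 distinct shortest paths.

2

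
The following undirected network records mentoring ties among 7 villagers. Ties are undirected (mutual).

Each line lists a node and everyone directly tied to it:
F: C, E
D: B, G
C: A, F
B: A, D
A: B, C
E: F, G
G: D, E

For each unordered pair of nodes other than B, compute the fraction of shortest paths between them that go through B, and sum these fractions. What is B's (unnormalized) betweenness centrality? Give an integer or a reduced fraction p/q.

Pairs whose geodesics pass through B — C–D: 1; G–A: 1; D–A: 1.
All other pairs contribute 0.
Summing the contributions gives betweenness(B) = 3.

3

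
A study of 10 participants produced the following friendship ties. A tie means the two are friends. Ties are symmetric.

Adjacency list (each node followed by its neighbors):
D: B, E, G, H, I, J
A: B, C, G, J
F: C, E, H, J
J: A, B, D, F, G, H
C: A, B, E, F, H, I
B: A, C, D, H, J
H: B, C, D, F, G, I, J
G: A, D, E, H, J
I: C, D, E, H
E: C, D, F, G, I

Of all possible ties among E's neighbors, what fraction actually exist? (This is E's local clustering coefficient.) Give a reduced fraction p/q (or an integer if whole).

E's neighbors: C, D, F, G, and I (k = 5).
Possible neighbor pairs: C(5,2) = 10. Edges among them: C–F, C–I, D–G, D–I → e = 4.
Clustering(E) = 4/10 = 2/5.

2/5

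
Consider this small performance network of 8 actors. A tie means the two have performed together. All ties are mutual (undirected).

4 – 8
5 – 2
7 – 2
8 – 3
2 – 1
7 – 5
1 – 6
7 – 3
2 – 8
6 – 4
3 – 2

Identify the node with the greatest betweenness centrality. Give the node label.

Unnormalized betweenness of each node: 1:7/2, 2:10, 3:1, 4:3/2, 5:0, 6:1, 7:1/2, 8:9/2.
2 has the largest value, 10, making it the main broker — the node through which the most shortest paths run.

2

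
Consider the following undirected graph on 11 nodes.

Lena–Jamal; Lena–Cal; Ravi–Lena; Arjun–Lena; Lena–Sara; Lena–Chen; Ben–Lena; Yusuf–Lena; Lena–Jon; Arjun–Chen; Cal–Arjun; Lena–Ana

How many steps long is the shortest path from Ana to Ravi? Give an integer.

2

One shortest route is Ana – Lena – Ravi, which uses 2 edges, and Ana and Ravi are not directly tied, so nothing shorter exists. So d(Ana,Ravi) = 2.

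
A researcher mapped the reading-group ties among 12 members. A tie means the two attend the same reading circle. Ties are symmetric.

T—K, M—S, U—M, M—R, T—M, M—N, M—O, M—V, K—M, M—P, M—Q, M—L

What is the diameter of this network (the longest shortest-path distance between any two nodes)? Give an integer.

2

Eccentricity of each node (its greatest distance to any other): K:2, L:2, M:1, N:2, O:2, P:2, Q:2, R:2, S:2, T:2, U:2, V:2.
The maximum eccentricity is 2, realized for instance by the pair T–P via T – M – P. So the diameter is 2.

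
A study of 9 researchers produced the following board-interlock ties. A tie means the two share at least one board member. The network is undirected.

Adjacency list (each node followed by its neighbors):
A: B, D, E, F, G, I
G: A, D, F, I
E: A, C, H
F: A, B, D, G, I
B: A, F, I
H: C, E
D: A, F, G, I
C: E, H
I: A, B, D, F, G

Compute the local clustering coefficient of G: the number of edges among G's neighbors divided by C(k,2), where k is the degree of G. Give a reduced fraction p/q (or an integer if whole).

G's neighbors: A, D, F, and I (k = 4).
Possible neighbor pairs: C(4,2) = 6. Edges among them: A–D, A–F, A–I, D–F, D–I, F–I → e = 6.
Clustering(G) = 6/6 = 1.

1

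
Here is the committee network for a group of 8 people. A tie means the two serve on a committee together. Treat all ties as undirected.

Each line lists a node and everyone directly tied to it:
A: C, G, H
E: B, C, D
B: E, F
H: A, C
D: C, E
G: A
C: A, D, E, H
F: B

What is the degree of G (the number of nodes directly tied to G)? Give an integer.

G is directly tied to A. That is 1 neighbor, so the degree of G is 1.

1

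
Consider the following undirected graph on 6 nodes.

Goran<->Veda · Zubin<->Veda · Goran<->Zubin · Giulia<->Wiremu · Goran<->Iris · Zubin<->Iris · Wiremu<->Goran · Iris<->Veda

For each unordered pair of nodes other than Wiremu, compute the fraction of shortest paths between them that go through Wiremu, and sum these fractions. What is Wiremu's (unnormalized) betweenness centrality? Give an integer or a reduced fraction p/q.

4

Pairs whose geodesics pass through Wiremu — Giulia–Iris: 1; Giulia–Zubin: 1; Giulia–Goran: 1; Giulia–Veda: 1.
All other pairs contribute 0.
Summing the contributions gives betweenness(Wiremu) = 4.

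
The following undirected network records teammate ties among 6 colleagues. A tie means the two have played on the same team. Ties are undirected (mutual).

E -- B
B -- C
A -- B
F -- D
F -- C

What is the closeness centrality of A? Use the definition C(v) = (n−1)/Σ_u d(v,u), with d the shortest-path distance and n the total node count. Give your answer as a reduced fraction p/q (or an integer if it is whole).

5/12

Distances from A: B:1, C:2, D:4, E:2, F:3. Sum = 12.
n = 6, so closeness = 5/12.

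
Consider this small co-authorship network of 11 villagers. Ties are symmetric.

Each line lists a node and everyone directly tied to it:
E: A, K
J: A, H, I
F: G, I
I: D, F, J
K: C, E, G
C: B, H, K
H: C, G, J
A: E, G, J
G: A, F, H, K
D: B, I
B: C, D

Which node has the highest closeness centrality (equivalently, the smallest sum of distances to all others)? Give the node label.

Farness (sum of distances to all others) for each node — A:21, B:24, C:20, D:24, E:24, F:21, G:18, H:19, I:20, J:19, K:20.
The smallest farness is 18, for G, so G has the highest closeness.

G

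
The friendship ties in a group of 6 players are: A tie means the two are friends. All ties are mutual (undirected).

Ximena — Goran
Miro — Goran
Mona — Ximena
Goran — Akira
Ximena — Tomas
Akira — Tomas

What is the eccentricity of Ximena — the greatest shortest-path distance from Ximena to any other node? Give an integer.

Distances from Ximena: Akira:2, Goran:1, Miro:2, Mona:1, Tomas:1.
The largest is 2 (to Miro and Akira), so the eccentricity of Ximena is 2.

2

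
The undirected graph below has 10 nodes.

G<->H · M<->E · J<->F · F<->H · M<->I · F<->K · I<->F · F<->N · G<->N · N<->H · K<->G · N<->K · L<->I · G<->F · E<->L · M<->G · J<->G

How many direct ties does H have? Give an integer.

H is directly tied to F, G, and N. That is 3 neighbors, so the degree of H is 3.

3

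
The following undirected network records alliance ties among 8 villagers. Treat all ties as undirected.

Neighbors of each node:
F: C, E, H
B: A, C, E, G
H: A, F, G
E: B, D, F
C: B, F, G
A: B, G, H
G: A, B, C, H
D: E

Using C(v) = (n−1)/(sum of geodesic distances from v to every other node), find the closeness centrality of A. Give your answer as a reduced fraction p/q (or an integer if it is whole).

7/12

Distances from A: B:1, C:2, D:3, E:2, F:2, G:1, H:1. Sum = 12.
n = 8, so closeness = 7/12.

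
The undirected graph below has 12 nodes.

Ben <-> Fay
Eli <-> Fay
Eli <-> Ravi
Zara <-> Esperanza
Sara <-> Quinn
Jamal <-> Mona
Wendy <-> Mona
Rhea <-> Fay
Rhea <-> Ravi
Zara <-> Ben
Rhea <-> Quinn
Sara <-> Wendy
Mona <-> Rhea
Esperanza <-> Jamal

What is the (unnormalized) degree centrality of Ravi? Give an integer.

Ravi is directly tied to Eli and Rhea. That is 2 neighbors, so the degree of Ravi is 2.

2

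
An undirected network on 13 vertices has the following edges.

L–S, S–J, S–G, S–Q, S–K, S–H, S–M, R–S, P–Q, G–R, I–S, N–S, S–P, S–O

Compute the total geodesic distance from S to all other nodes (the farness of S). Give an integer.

12

Distances from S: G:1, H:1, I:1, J:1, K:1, L:1, M:1, N:1, O:1, P:1, Q:1, R:1.
Sum = 1 + 1 + 1 + 1 + 1 + 1 + 1 + 1 + 1 + 1 + 1 + 1 = 12.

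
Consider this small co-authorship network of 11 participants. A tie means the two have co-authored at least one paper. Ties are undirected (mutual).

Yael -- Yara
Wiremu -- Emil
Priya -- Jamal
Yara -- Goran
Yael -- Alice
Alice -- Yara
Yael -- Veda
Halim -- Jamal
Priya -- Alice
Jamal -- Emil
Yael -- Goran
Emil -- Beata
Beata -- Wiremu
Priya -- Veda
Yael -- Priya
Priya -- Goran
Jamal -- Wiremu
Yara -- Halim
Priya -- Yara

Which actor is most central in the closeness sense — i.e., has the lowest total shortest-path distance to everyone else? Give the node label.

Priya

Farness (sum of distances to all others) for each node — Alice:21, Beata:30, Emil:22, Goran:21, Halim:20, Jamal:16, Priya:15, Veda:23, Wiremu:22, Yael:19, Yara:19.
The smallest farness is 15, for Priya, so Priya has the highest closeness.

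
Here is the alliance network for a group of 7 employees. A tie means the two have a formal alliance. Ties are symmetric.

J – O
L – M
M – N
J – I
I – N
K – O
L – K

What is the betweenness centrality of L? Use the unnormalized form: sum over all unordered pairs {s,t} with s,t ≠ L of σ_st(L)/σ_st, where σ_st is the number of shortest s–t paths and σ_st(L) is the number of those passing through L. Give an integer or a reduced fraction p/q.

Pairs whose geodesics pass through L — N–K: 1; K–M: 1; O–M: 1.
All other pairs contribute 0.
Summing the contributions gives betweenness(L) = 3.

3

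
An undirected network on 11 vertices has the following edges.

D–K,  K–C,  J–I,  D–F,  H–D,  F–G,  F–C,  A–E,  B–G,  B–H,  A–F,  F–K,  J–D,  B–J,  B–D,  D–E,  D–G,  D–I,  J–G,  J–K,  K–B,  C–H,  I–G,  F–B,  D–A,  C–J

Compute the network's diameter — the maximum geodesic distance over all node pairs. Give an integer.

Eccentricity of each node (its greatest distance to any other): A:2, B:2, C:3, D:2, E:3, F:2, G:2, H:2, I:2, J:2, K:2.
The maximum eccentricity is 3, realized for instance by the pair E–C via E – D – K – C. So the diameter is 3.

3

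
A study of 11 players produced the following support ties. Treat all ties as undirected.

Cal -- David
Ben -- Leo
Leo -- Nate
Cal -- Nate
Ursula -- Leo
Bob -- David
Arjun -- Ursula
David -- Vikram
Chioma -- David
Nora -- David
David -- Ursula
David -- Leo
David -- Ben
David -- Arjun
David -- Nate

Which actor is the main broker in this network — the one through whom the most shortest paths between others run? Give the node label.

David

Unnormalized betweenness of each node: Arjun:0, Ben:0, Bob:0, Cal:0, Chioma:0, David:75/2, Leo:3/2, Nate:1/2, Nora:0, Ursula:1/2, Vikram:0.
David has the largest value, 75/2, making it the main broker — the node through which the most shortest paths run.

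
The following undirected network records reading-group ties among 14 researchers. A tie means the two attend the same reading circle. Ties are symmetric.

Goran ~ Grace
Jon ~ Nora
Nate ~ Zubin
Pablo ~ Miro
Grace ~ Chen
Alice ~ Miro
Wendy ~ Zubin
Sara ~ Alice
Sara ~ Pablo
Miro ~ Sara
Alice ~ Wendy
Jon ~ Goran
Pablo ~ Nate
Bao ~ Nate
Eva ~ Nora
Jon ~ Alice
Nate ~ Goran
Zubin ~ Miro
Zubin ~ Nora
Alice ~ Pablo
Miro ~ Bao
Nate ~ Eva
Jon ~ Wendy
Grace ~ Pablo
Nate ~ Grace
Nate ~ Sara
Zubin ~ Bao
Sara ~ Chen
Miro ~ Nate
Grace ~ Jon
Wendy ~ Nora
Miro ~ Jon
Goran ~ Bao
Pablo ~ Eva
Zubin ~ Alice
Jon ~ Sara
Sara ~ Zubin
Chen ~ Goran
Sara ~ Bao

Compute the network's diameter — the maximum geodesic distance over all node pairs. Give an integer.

3

Eccentricity of each node (its greatest distance to any other): Alice:2, Bao:2, Chen:3, Eva:3, Goran:2, Grace:2, Jon:2, Miro:2, Nate:2, Nora:3, Pablo:2, Sara:2, Wendy:3, Zubin:2.
The maximum eccentricity is 3, realized for instance by the pair Eva–Chen via Eva – Pablo – Sara – Chen. So the diameter is 3.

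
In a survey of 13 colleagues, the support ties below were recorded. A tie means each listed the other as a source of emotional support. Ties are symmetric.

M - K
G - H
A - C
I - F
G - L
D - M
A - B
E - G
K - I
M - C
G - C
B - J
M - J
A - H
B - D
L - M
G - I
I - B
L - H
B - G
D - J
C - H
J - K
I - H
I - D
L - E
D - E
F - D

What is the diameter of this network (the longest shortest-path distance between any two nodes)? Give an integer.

Eccentricity of each node (its greatest distance to any other): A:3, B:2, C:3, D:2, E:3, F:3, G:2, H:3, I:2, J:3, K:3, L:3, M:2.
The maximum eccentricity is 3, realized for instance by the pair F–L via F – I – G – L. So the diameter is 3.

3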